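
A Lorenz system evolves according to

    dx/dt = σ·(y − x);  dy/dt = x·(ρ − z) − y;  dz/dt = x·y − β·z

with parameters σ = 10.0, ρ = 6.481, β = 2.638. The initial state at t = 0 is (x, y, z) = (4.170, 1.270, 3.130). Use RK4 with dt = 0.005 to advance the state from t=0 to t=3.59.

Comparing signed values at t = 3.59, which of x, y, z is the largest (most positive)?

t=0.000: state=(4.170, 1.270, 3.130)
step 1 (dt=0.005): k1=(-29.000, 12.704, -2.961), k2=(-27.957, 12.459, -2.903), k3=(-27.990, 12.468, -2.903), k4=(-26.977, 12.231, -2.849); state += dt/6·(k1+2k2+2k3+k4)
t=0.005: state=(4.030, 1.332, 3.115)
t=0.010: state=(3.900, 1.392, 3.101)
t=0.015: state=(3.779, 1.450, 3.088)
continuing one RK4 step at a time; state shown every 40 steps (Δt=0.2):
t=0.200: state=(2.657, 2.911, 2.827)
t=0.400: state=(3.670, 4.308, 3.482)
t=0.600: state=(4.783, 5.136, 5.337)
t=0.800: state=(4.766, 4.415, 6.842)
t=1.000: state=(3.815, 3.343, 6.561)
t=1.200: state=(3.167, 3.009, 5.516)
t=1.400: state=(3.141, 3.254, 4.756)
t=1.600: state=(3.527, 3.775, 4.633)
t=1.800: state=(4.009, 4.209, 5.118)
t=2.000: state=(4.214, 4.207, 5.764)
t=2.200: state=(4.019, 3.859, 5.990)
t=2.400: state=(3.704, 3.574, 5.736)
t=2.600: state=(3.557, 3.542, 5.365)
t=2.800: state=(3.626, 3.701, 5.179)
t=3.000: state=(3.803, 3.892, 5.258)
t=3.200: state=(3.933, 3.966, 5.485)
t=3.400: state=(3.926, 3.891, 5.646)
t=3.590: state=(3.829, 3.772, 5.637)
compare at T: x=3.829, y=3.772, z=5.637

largest component: z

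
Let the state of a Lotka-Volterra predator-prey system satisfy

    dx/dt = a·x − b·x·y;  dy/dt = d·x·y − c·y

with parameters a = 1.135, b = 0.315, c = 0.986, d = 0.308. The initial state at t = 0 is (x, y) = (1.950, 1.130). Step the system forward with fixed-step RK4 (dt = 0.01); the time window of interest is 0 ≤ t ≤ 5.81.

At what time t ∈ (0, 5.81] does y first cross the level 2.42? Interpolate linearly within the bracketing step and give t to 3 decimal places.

t=0.000: state=(1.950, 1.130)
step 1 (dt=0.01): k1=(1.519, -0.436), k2=(1.526, -0.432), k3=(1.526, -0.432), k4=(1.534, -0.429); state += dt/6·(k1+2k2+2k3+k4)
t=0.010: state=(1.965, 1.126)
t=0.020: state=(1.981, 1.121)
t=0.030: state=(1.996, 1.117)
continuing one RK4 step at a time; state shown every 20 steps (Δt=0.2):
t=0.200: state=(2.284, 1.057)
t=0.400: state=(2.686, 1.011)
t=0.600: state=(3.165, 0.993)
t=0.800: state=(3.730, 1.008)
t=1.000: state=(4.386, 1.062)
t=1.200: state=(5.131, 1.168)
t=1.400: state=(5.951, 1.349)
t=1.600: state=(6.801, 1.641)
t=1.800: state=(7.594, 2.100)
t=1.900: state=(7.924, 2.417)
next step: t=1.910: state=(7.953, 2.452) — y has crossed 2.42
linear interpolation between t=1.900 (2.41670) and t=1.910 (2.45222) → t≈1.901

t = 1.901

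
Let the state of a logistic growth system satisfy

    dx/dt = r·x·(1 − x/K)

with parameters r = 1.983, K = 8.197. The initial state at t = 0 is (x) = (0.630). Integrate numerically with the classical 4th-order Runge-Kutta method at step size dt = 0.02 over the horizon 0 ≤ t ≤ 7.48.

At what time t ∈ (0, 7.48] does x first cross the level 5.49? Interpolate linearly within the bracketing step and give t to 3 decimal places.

t=0.000: state=(0.630)
step 1 (dt=0.02): k1=(1.153), k2=(1.173), k3=(1.173), k4=(1.193); state += dt/6·(k1+2k2+2k3+k4)
t=0.020: state=(0.653)
t=0.040: state=(0.678)
t=0.060: state=(0.703)
continuing one RK4 step at a time; state shown every 25 steps (Δt=0.5):
t=0.500: state=(1.502)
t=1.000: state=(3.089)
t=1.500: state=(5.080)
t=1.600: state=(5.453)
next step: t=1.620: state=(5.525) — x has crossed 5.49
linear interpolation between t=1.600 (5.45340) and t=1.620 (5.52531) → t≈1.610

t = 1.610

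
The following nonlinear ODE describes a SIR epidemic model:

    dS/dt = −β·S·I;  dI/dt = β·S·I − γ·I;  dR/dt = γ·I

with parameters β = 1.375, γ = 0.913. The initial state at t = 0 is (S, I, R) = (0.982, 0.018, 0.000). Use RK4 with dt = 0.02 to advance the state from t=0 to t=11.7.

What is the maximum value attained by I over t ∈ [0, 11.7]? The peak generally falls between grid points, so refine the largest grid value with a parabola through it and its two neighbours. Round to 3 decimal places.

max I = 0.076

t=0.000: state=(0.982, 0.018, 0.000)
step 1 (dt=0.02): k1=(-0.024, 0.008, 0.016), k2=(-0.024, 0.008, 0.017), k3=(-0.024, 0.008, 0.017), k4=(-0.025, 0.008, 0.017); state += dt/6·(k1+2k2+2k3+k4)
t=0.020: state=(0.982, 0.018, 0.000)
t=0.040: state=(0.981, 0.018, 0.001)
t=0.060: state=(0.981, 0.018, 0.001)
continuing one RK4 step at a time; state shown every 25 steps (Δt=0.5):
t=0.500: state=(0.969, 0.022, 0.009)
t=1.000: state=(0.952, 0.027, 0.020)
t=1.500: state=(0.933, 0.033, 0.034)
t=2.000: state=(0.910, 0.040, 0.051)
t=2.500: state=(0.883, 0.046, 0.070)
t=3.000: state=(0.853, 0.053, 0.093)
t=3.500: state=(0.821, 0.060, 0.119)
t=4.000: state=(0.786, 0.066, 0.148)
t=4.500: state=(0.750, 0.071, 0.179)
t=5.000: state=(0.713, 0.074, 0.213)
t=5.500: state=(0.677, 0.076, 0.247)
t=6.000: state=(0.642, 0.076, 0.282)
t=6.500: state=(0.610, 0.074, 0.316)
t=7.000: state=(0.581, 0.070, 0.349)
t=7.500: state=(0.554, 0.066, 0.380)
t=8.000: state=(0.530, 0.061, 0.409)
t=8.500: state=(0.510, 0.055, 0.435)
t=9.000: state=(0.492, 0.049, 0.459)
t=9.500: state=(0.476, 0.043, 0.480)
t=10.000: state=(0.463, 0.038, 0.499)
t=10.500: state=(0.452, 0.033, 0.515)
t=11.000: state=(0.443, 0.028, 0.529)
t=11.500: state=(0.435, 0.024, 0.541)
t=11.700: state=(0.432, 0.023, 0.545)
largest grid value and its neighbours: I(5.660)=0.07617, I(5.680)=0.07617, I(5.700)=0.07617
parabola through these three points peaks at t≈5.683 with I≈0.07617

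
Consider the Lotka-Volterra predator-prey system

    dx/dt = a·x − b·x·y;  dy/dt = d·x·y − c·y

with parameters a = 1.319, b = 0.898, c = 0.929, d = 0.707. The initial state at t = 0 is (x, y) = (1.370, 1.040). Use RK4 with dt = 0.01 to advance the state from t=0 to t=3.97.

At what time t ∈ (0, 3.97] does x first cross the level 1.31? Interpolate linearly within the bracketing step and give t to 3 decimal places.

t=0.000: state=(1.370, 1.040)
step 1 (dt=0.01): k1=(0.528, 0.041), k2=(0.528, 0.043), k3=(0.528, 0.043), k4=(0.529, 0.045); state += dt/6·(k1+2k2+2k3+k4)
t=0.010: state=(1.375, 1.040)
t=0.020: state=(1.381, 1.041)
t=0.030: state=(1.386, 1.041)
continuing one RK4 step at a time; state shown every 20 steps (Δt=0.2):
t=0.200: state=(1.478, 1.056)
t=0.400: state=(1.587, 1.089)
t=0.600: state=(1.692, 1.141)
t=0.800: state=(1.784, 1.212)
t=1.000: state=(1.853, 1.302)
t=1.200: state=(1.892, 1.409)
t=1.400: state=(1.892, 1.530)
t=1.600: state=(1.850, 1.656)
t=1.800: state=(1.770, 1.777)
t=2.000: state=(1.658, 1.881)
t=2.200: state=(1.529, 1.957)
t=2.400: state=(1.394, 1.998)
t=2.520: state=(1.316, 2.005)
next step: t=2.530: state=(1.310, 2.005) — x has crossed 1.31
linear interpolation between t=2.520 (1.31626) and t=2.530 (1.30994) → t≈2.530

t = 2.530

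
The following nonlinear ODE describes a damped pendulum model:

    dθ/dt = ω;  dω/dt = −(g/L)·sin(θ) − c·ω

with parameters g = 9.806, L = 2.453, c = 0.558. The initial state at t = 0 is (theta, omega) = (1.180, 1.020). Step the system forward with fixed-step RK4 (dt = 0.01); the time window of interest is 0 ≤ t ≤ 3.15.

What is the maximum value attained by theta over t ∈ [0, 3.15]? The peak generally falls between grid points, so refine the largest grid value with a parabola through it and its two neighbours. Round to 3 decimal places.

t=0.000: state=(1.180, 1.020)
step 1 (dt=0.01): k1=(1.020, -4.265), k2=(0.999, -4.261), k3=(0.999, -4.261), k4=(0.977, -4.257); state += dt/6·(k1+2k2+2k3+k4)
t=0.010: state=(1.190, 0.977)
t=0.020: state=(1.200, 0.935)
t=0.030: state=(1.209, 0.892)
continuing one RK4 step at a time; state shown every 20 steps (Δt=0.2):
t=0.200: state=(1.300, 0.194)
t=0.400: state=(1.263, -0.554)
t=0.600: state=(1.086, -1.195)
t=0.800: state=(0.795, -1.680)
t=1.000: state=(0.429, -1.936)
t=1.200: state=(0.040, -1.903)
t=1.400: state=(-0.314, -1.593)
t=1.600: state=(-0.584, -1.090)
t=1.800: state=(-0.744, -0.502)
t=2.000: state=(-0.786, 0.080)
t=2.200: state=(-0.717, 0.592)
t=2.400: state=(-0.557, 0.982)
t=2.600: state=(-0.335, 1.205)
t=2.800: state=(-0.088, 1.235)
t=3.000: state=(0.146, 1.079)
t=3.150: state=(0.293, 0.865)
largest grid value and its neighbours: theta(0.240)=1.30493, theta(0.250)=1.30510, theta(0.260)=1.30489
parabola through these three points peaks at t≈0.250 with theta≈1.30510

max theta = 1.305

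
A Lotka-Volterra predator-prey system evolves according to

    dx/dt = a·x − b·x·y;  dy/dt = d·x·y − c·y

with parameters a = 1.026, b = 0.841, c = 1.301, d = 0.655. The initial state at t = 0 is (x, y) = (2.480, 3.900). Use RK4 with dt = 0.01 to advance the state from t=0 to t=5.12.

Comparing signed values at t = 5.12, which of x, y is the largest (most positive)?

t=0.000: state=(2.480, 3.900)
step 1 (dt=0.01): k1=(-5.590, 1.261), k2=(-5.540, 1.192), k3=(-5.540, 1.192), k4=(-5.489, 1.123); state += dt/6·(k1+2k2+2k3+k4)
t=0.010: state=(2.425, 3.912)
t=0.020: state=(2.370, 3.922)
t=0.030: state=(2.317, 3.932)
continuing one RK4 step at a time; state shown every 20 steps (Δt=0.2):
t=0.200: state=(1.569, 3.902)
t=0.400: state=(1.026, 3.554)
t=0.600: state=(0.721, 3.066)
t=0.800: state=(0.552, 2.566)
t=1.000: state=(0.457, 2.112)
t=1.200: state=(0.407, 1.722)
t=1.400: state=(0.385, 1.398)
t=1.600: state=(0.382, 1.133)
t=1.800: state=(0.395, 0.919)
t=2.000: state=(0.422, 0.747)
t=2.200: state=(0.462, 0.610)
t=2.400: state=(0.517, 0.502)
t=2.600: state=(0.588, 0.416)
t=2.800: state=(0.677, 0.348)
t=3.000: state=(0.788, 0.295)
t=3.200: state=(0.924, 0.255)
t=3.400: state=(1.089, 0.224)
t=3.600: state=(1.291, 0.202)
t=3.800: state=(1.534, 0.187)
t=4.000: state=(1.826, 0.179)
t=4.200: state=(2.176, 0.180)
t=4.400: state=(2.590, 0.189)
t=4.600: state=(3.076, 0.211)
t=4.800: state=(3.633, 0.252)
t=5.000: state=(4.251, 0.326)
t=5.120: state=(4.638, 0.395)
compare at T: x=4.638, y=0.395

largest component: x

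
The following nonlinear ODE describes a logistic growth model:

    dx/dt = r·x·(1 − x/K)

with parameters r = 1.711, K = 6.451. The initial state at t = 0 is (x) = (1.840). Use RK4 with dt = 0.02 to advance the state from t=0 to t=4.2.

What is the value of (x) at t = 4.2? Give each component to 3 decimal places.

(x) = (6.439)

t=0.000: state=(1.840)
step 1 (dt=0.02): k1=(2.250), k2=(2.267), k3=(2.267), k4=(2.283); state += dt/6·(k1+2k2+2k3+k4)
t=0.020: state=(1.885)
t=0.040: state=(1.931)
t=0.060: state=(1.978)
continuing one RK4 step at a time; state shown every 10 steps (Δt=0.2):
t=0.200: state=(2.321)
t=0.400: state=(2.849)
t=0.600: state=(3.399)
t=0.800: state=(3.939)
t=1.000: state=(4.440)
t=1.200: state=(4.881)
t=1.400: state=(5.252)
t=1.600: state=(5.551)
t=1.800: state=(5.785)
t=2.000: state=(5.963)
t=2.200: state=(6.097)
t=2.400: state=(6.195)
t=2.600: state=(6.267)
t=2.800: state=(6.319)
t=3.000: state=(6.357)
t=3.200: state=(6.384)
t=3.400: state=(6.403)
t=3.600: state=(6.417)
t=3.800: state=(6.427)
t=4.000: state=(6.434)
t=4.200: state=(6.439)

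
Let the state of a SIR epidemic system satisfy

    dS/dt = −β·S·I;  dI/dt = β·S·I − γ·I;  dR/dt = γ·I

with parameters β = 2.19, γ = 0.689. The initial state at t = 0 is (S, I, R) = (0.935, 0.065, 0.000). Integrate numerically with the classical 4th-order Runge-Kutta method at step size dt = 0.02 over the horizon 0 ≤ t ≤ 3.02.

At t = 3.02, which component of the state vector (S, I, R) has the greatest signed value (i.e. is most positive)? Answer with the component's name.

t=0.000: state=(0.935, 0.065, 0.000)
step 1 (dt=0.02): k1=(-0.133, 0.088, 0.045), k2=(-0.135, 0.089, 0.045), k3=(-0.135, 0.089, 0.045), k4=(-0.136, 0.090, 0.046); state += dt/6·(k1+2k2+2k3+k4)
t=0.020: state=(0.932, 0.067, 0.001)
t=0.040: state=(0.930, 0.069, 0.002)
t=0.060: state=(0.927, 0.070, 0.003)
continuing one RK4 step at a time; state shown every 5 steps (Δt=0.1):
t=0.100: state=(0.921, 0.074, 0.005)
t=0.200: state=(0.905, 0.085, 0.010)
t=0.300: state=(0.887, 0.096, 0.016)
t=0.400: state=(0.868, 0.109, 0.024)
t=0.500: state=(0.846, 0.123, 0.032)
t=0.600: state=(0.822, 0.137, 0.040)
t=0.700: state=(0.796, 0.153, 0.050)
t=0.800: state=(0.769, 0.170, 0.062)
t=0.900: state=(0.739, 0.187, 0.074)
t=1.000: state=(0.708, 0.204, 0.087)
t=1.100: state=(0.676, 0.222, 0.102)
t=1.200: state=(0.643, 0.239, 0.118)
t=1.300: state=(0.609, 0.256, 0.135)
t=1.400: state=(0.575, 0.272, 0.153)
t=1.500: state=(0.540, 0.287, 0.173)
t=1.600: state=(0.507, 0.301, 0.193)
t=1.700: state=(0.474, 0.312, 0.214)
t=1.800: state=(0.442, 0.322, 0.236)
t=1.900: state=(0.411, 0.330, 0.258)
t=2.000: state=(0.382, 0.336, 0.281)
t=2.100: state=(0.355, 0.340, 0.305)
t=2.200: state=(0.330, 0.342, 0.328)
t=2.300: state=(0.306, 0.343, 0.352)
t=2.400: state=(0.284, 0.341, 0.375)
t=2.500: state=(0.263, 0.338, 0.399)
t=2.600: state=(0.245, 0.334, 0.422)
t=2.700: state=(0.228, 0.328, 0.445)
t=2.800: state=(0.212, 0.321, 0.467)
t=2.900: state=(0.198, 0.313, 0.489)
t=3.000: state=(0.185, 0.305, 0.510)
t=3.020: state=(0.182, 0.303, 0.514)
compare at T: S=0.182, I=0.303, R=0.514

largest component: R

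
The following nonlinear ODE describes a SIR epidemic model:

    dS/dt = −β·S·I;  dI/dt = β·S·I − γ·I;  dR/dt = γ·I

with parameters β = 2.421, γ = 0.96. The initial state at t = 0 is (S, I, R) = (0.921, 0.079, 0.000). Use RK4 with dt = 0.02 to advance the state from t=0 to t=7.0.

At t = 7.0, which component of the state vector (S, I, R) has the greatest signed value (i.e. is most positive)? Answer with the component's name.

t=0.000: state=(0.921, 0.079, 0.000)
step 1 (dt=0.02): k1=(-0.176, 0.100, 0.076), k2=(-0.178, 0.101, 0.077), k3=(-0.178, 0.101, 0.077), k4=(-0.180, 0.102, 0.078); state += dt/6·(k1+2k2+2k3+k4)
t=0.020: state=(0.917, 0.081, 0.002)
t=0.040: state=(0.914, 0.083, 0.003)
t=0.060: state=(0.910, 0.085, 0.005)
continuing one RK4 step at a time; state shown every 25 steps (Δt=0.5):
t=0.500: state=(0.808, 0.140, 0.052)
t=1.000: state=(0.654, 0.210, 0.136)
t=1.500: state=(0.490, 0.260, 0.250)
t=2.000: state=(0.355, 0.267, 0.378)
t=2.500: state=(0.260, 0.239, 0.501)
t=3.000: state=(0.200, 0.195, 0.605)
t=3.500: state=(0.163, 0.150, 0.688)
t=4.000: state=(0.139, 0.111, 0.750)
t=4.500: state=(0.124, 0.081, 0.796)
t=5.000: state=(0.114, 0.058, 0.828)
t=5.500: state=(0.107, 0.041, 0.852)
t=6.000: state=(0.103, 0.029, 0.868)
t=6.500: state=(0.100, 0.020, 0.880)
t=7.000: state=(0.098, 0.014, 0.888)
compare at T: S=0.098, I=0.014, R=0.888

largest component: R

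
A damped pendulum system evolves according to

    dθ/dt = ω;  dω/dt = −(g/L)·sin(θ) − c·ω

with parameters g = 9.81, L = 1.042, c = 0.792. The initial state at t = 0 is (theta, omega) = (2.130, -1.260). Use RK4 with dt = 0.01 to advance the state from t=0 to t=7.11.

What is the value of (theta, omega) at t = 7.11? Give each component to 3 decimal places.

(theta, omega) = (-0.032, -0.316)

t=0.000: state=(2.130, -1.260)
step 1 (dt=0.01): k1=(-1.260, -6.983), k2=(-1.295, -6.986), k3=(-1.295, -6.987), k4=(-1.330, -6.991); state += dt/6·(k1+2k2+2k3+k4)
t=0.010: state=(2.117, -1.330)
t=0.020: state=(2.103, -1.400)
t=0.030: state=(2.089, -1.470)
continuing one RK4 step at a time; state shown every 25 steps (Δt=0.25):
t=0.250: state=(1.594, -3.036)
t=0.500: state=(0.645, -4.351)
t=0.750: state=(-0.414, -3.741)
t=1.000: state=(-1.090, -1.552)
t=1.250: state=(-1.188, 0.706)
t=1.500: state=(-0.785, 2.381)
t=1.750: state=(-0.100, 2.846)
t=2.000: state=(0.511, 1.840)
t=2.250: state=(0.766, 0.174)
t=2.500: state=(0.618, -1.263)
t=2.750: state=(0.202, -1.894)
t=3.000: state=(-0.239, -1.480)
t=3.250: state=(-0.482, -0.409)
t=3.500: state=(-0.445, 0.660)
t=3.750: state=(-0.195, 1.227)
t=4.000: state=(0.108, 1.081)
t=4.250: state=(0.302, 0.417)
t=4.500: state=(0.310, -0.333)
t=4.750: state=(0.161, -0.785)
t=5.000: state=(-0.042, -0.762)
t=5.250: state=(-0.188, -0.357)
t=5.500: state=(-0.212, 0.154)
t=5.750: state=(-0.125, 0.497)
t=6.000: state=(0.010, 0.527)
t=6.250: state=(0.115, 0.284)
t=6.500: state=(0.143, -0.058)
t=6.750: state=(0.094, -0.310)
t=7.000: state=(0.006, -0.360)
t=7.110: state=(-0.032, -0.316)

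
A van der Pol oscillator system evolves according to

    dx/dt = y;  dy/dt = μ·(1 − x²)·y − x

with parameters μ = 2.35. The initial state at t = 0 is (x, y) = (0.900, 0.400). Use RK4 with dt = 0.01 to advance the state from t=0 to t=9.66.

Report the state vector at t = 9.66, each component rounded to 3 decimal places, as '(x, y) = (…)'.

(x, y) = (-0.333, -3.539)

t=0.000: state=(0.900, 0.400)
step 1 (dt=0.01): k1=(0.400, -0.721), k2=(0.396, -0.728), k3=(0.396, -0.728), k4=(0.393, -0.735); state += dt/6·(k1+2k2+2k3+k4)
t=0.010: state=(0.904, 0.393)
t=0.020: state=(0.908, 0.385)
t=0.030: state=(0.912, 0.378)
continuing one RK4 step at a time; state shown every 50 steps (Δt=0.5):
t=0.500: state=(0.990, -0.060)
t=1.000: state=(0.833, -0.588)
t=1.500: state=(0.318, -1.680)
t=2.000: state=(-1.151, -3.757)
t=2.500: state=(-1.966, -0.049)
t=3.000: state=(-1.867, 0.294)
t=3.500: state=(-1.705, 0.353)
t=4.000: state=(-1.510, 0.432)
t=4.500: state=(-1.261, 0.586)
t=5.000: state=(-0.887, 0.986)
t=5.500: state=(-0.092, 2.585)
t=6.000: state=(1.700, 2.555)
t=6.500: state=(2.006, -0.182)
t=7.000: state=(1.875, -0.301)
t=7.500: state=(1.712, -0.351)
t=8.000: state=(1.519, -0.428)
t=8.500: state=(1.273, -0.577)
t=9.000: state=(0.907, -0.958)
t=9.500: state=(0.144, -2.462)
t=9.660: state=(-0.333, -3.539)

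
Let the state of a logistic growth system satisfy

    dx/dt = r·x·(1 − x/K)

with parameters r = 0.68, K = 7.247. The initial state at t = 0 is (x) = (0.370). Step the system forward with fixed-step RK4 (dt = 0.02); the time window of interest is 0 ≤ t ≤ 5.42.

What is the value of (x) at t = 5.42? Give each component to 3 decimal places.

(x) = (4.943)

t=0.000: state=(0.370)
step 1 (dt=0.02): k1=(0.239), k2=(0.240), k3=(0.240), k4=(0.242); state += dt/6·(k1+2k2+2k3+k4)
t=0.020: state=(0.375)
t=0.040: state=(0.380)
t=0.060: state=(0.385)
continuing one RK4 step at a time; state shown every 10 steps (Δt=0.2):
t=0.200: state=(0.421)
t=0.400: state=(0.478)
t=0.600: state=(0.542)
t=0.800: state=(0.615)
t=1.000: state=(0.696)
t=1.200: state=(0.786)
t=1.400: state=(0.887)
t=1.600: state=(0.998)
t=1.800: state=(1.121)
t=2.000: state=(1.256)
t=2.200: state=(1.403)
t=2.400: state=(1.564)
t=2.600: state=(1.737)
t=2.800: state=(1.923)
t=3.000: state=(2.121)
t=3.200: state=(2.331)
t=3.400: state=(2.551)
t=3.600: state=(2.780)
t=3.800: state=(3.016)
t=4.000: state=(3.258)
t=4.200: state=(3.503)
t=4.400: state=(3.749)
t=4.600: state=(3.995)
t=4.800: state=(4.236)
t=5.000: state=(4.473)
t=5.200: state=(4.702)
t=5.400: state=(4.921)
t=5.420: state=(4.943)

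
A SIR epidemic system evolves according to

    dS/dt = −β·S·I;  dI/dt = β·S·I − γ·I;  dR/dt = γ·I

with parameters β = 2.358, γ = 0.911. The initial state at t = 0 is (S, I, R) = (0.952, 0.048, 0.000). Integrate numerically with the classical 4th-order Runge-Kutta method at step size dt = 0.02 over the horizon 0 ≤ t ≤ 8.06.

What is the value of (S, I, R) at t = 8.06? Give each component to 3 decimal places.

t=0.000: state=(0.952, 0.048, 0.000)
step 1 (dt=0.02): k1=(-0.108, 0.064, 0.044), k2=(-0.109, 0.065, 0.044), k3=(-0.109, 0.065, 0.044), k4=(-0.110, 0.065, 0.045); state += dt/6·(k1+2k2+2k3+k4)
t=0.020: state=(0.950, 0.049, 0.001)
t=0.040: state=(0.948, 0.051, 0.002)
t=0.060: state=(0.945, 0.052, 0.003)
continuing one RK4 step at a time; state shown every 25 steps (Δt=0.5):
t=0.500: state=(0.879, 0.090, 0.031)
t=1.000: state=(0.764, 0.151, 0.085)
t=1.500: state=(0.615, 0.216, 0.169)
t=2.000: state=(0.463, 0.258, 0.278)
t=2.500: state=(0.340, 0.262, 0.398)
t=3.000: state=(0.253, 0.235, 0.512)
t=3.500: state=(0.196, 0.194, 0.610)
t=4.000: state=(0.160, 0.151, 0.689)
t=4.500: state=(0.137, 0.114, 0.749)
t=5.000: state=(0.122, 0.084, 0.794)
t=5.500: state=(0.112, 0.061, 0.827)
t=6.000: state=(0.105, 0.044, 0.850)
t=6.500: state=(0.101, 0.032, 0.868)
t=7.000: state=(0.098, 0.023, 0.880)
t=7.500: state=(0.095, 0.016, 0.889)
t=8.000: state=(0.094, 0.011, 0.895)
t=8.060: state=(0.094, 0.011, 0.895)

(S, I, R) = (0.094, 0.011, 0.895)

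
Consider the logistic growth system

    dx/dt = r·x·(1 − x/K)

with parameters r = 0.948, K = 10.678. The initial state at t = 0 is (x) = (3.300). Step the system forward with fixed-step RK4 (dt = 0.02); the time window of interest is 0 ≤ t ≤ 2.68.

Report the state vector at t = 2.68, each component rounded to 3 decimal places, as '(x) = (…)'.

t=0.000: state=(3.300)
step 1 (dt=0.02): k1=(2.162), k2=(2.169), k3=(2.169), k4=(2.177); state += dt/6·(k1+2k2+2k3+k4)
t=0.020: state=(3.343)
t=0.040: state=(3.387)
t=0.060: state=(3.431)
continuing one RK4 step at a time; state shown every 5 steps (Δt=0.1):
t=0.100: state=(3.520)
t=0.200: state=(3.747)
t=0.300: state=(3.981)
t=0.400: state=(4.220)
t=0.500: state=(4.464)
t=0.600: state=(4.712)
t=0.700: state=(4.963)
t=0.800: state=(5.216)
t=0.900: state=(5.469)
t=1.000: state=(5.721)
t=1.100: state=(5.972)
t=1.200: state=(6.220)
t=1.300: state=(6.464)
t=1.400: state=(6.703)
t=1.500: state=(6.937)
t=1.600: state=(7.164)
t=1.700: state=(7.384)
t=1.800: state=(7.596)
t=1.900: state=(7.799)
t=2.000: state=(7.994)
t=2.100: state=(8.180)
t=2.200: state=(8.357)
t=2.300: state=(8.524)
t=2.400: state=(8.683)
t=2.500: state=(8.832)
t=2.600: state=(8.972)
t=2.680: state=(9.078)

(x) = (9.078)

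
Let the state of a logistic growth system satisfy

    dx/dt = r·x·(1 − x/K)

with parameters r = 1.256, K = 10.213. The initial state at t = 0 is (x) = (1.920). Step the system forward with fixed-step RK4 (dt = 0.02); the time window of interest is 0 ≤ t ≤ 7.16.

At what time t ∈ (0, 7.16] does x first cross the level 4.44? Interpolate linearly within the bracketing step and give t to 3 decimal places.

t=0.000: state=(1.920)
step 1 (dt=0.02): k1=(1.958), k2=(1.973), k3=(1.974), k4=(1.989); state += dt/6·(k1+2k2+2k3+k4)
t=0.020: state=(1.959)
t=0.040: state=(2.000)
t=0.060: state=(2.040)
continuing one RK4 step at a time; state shown every 25 steps (Δt=0.5):
t=0.500: state=(3.090)
t=0.940: state=(4.390)
next step: t=0.960: state=(4.453) — x has crossed 4.44
linear interpolation between t=0.940 (4.39010) and t=0.960 (4.45308) → t≈0.956

t = 0.956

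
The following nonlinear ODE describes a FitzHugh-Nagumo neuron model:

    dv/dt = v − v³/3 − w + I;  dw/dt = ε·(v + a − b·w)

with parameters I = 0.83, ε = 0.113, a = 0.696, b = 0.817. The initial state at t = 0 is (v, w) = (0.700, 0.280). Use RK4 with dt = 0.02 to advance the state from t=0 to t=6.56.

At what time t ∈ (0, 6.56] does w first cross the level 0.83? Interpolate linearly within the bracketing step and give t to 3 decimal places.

t = 2.655

t=0.000: state=(0.700, 0.280)
step 1 (dt=0.02): k1=(1.136, 0.132), k2=(1.140, 0.133), k3=(1.140, 0.133), k4=(1.144, 0.134); state += dt/6·(k1+2k2+2k3+k4)
t=0.020: state=(0.723, 0.283)
t=0.040: state=(0.746, 0.285)
t=0.060: state=(0.769, 0.288)
continuing one RK4 step at a time; state shown every 25 steps (Δt=0.5):
t=0.500: state=(1.275, 0.361)
t=1.000: state=(1.666, 0.465)
t=1.500: state=(1.801, 0.579)
t=2.000: state=(1.812, 0.692)
t=2.500: state=(1.783, 0.798)
t=2.640: state=(1.772, 0.827)
next step: t=2.660: state=(1.771, 0.831) — w has crossed 0.83
linear interpolation between t=2.640 (0.82701) and t=2.660 (0.83106) → t≈2.655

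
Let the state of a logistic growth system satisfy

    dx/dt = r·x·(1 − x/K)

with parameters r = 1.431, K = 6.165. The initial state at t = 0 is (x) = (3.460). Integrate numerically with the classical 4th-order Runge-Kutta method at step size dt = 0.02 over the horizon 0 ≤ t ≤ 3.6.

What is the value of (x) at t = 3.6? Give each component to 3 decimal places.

t=0.000: state=(3.460)
step 1 (dt=0.02): k1=(2.172), k2=(2.169), k3=(2.169), k4=(2.164); state += dt/6·(k1+2k2+2k3+k4)
t=0.020: state=(3.503)
t=0.040: state=(3.547)
t=0.060: state=(3.590)
continuing one RK4 step at a time; state shown every 10 steps (Δt=0.2):
t=0.200: state=(3.884)
t=0.400: state=(4.278)
t=0.600: state=(4.631)
t=0.800: state=(4.937)
t=1.000: state=(5.194)
t=1.200: state=(5.406)
t=1.400: state=(5.577)
t=1.600: state=(5.713)
t=1.800: state=(5.819)
t=2.000: state=(5.901)
t=2.200: state=(5.965)
t=2.400: state=(6.013)
t=2.600: state=(6.050)
t=2.800: state=(6.079)
t=3.000: state=(6.100)
t=3.200: state=(6.116)
t=3.400: state=(6.128)
t=3.600: state=(6.137)

(x) = (6.137)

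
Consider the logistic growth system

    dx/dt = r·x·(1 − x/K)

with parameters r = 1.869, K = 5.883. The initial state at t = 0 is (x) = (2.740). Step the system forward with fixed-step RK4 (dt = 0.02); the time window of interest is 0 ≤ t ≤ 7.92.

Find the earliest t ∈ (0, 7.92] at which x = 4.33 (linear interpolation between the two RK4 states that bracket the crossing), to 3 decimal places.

t=0.000: state=(2.740)
step 1 (dt=0.02): k1=(2.736), k2=(2.739), k3=(2.739), k4=(2.742); state += dt/6·(k1+2k2+2k3+k4)
t=0.020: state=(2.795)
t=0.040: state=(2.850)
t=0.060: state=(2.905)
continuing one RK4 step at a time; state shown every 25 steps (Δt=0.5):
t=0.500: state=(4.056)
t=0.620: state=(4.326)
next step: t=0.640: state=(4.368) — x has crossed 4.33
linear interpolation between t=0.620 (4.32563) and t=0.640 (4.36806) → t≈0.622

t = 0.622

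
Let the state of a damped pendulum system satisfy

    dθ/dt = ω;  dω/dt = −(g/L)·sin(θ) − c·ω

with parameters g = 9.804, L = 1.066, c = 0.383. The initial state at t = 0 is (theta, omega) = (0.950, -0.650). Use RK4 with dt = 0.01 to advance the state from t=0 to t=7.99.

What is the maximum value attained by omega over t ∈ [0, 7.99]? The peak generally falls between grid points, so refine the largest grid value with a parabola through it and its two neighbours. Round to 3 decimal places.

max omega = 2.109

t=0.000: state=(0.950, -0.650)
step 1 (dt=0.01): k1=(-0.650, -7.232), k2=(-0.686, -7.201), k3=(-0.686, -7.200), k4=(-0.722, -7.168); state += dt/6·(k1+2k2+2k3+k4)
t=0.010: state=(0.943, -0.722)
t=0.020: state=(0.936, -0.793)
t=0.030: state=(0.927, -0.864)
continuing one RK4 step at a time; state shown every 50 steps (Δt=0.5):
t=0.500: state=(-0.032, -2.549)
t=1.000: state=(-0.787, -0.035)
t=1.500: state=(-0.142, 2.103)
t=2.000: state=(0.620, 0.431)
t=2.500: state=(0.226, -1.660)
t=3.000: state=(-0.474, -0.633)
t=3.500: state=(-0.259, 1.273)
t=4.000: state=(0.353, 0.712)
t=4.500: state=(0.261, -0.954)
t=5.000: state=(-0.257, -0.717)
t=5.500: state=(-0.248, 0.697)
t=6.000: state=(0.181, 0.680)
t=6.500: state=(0.226, -0.495)
t=7.000: state=(-0.123, -0.621)
t=7.500: state=(-0.201, 0.338)
t=7.990: state=(0.073, 0.561)
largest grid value and its neighbours: omega(1.520)=2.10897, omega(1.530)=2.10908, omega(1.540)=2.10726
parabola through these three points peaks at t≈1.526 with omega≈2.10927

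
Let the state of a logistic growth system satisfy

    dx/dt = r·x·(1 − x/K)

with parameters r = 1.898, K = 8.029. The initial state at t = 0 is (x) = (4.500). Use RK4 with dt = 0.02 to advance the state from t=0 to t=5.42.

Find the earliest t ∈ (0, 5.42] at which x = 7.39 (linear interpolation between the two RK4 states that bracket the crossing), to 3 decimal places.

t=0.000: state=(4.500)
step 1 (dt=0.02): k1=(3.754), k2=(3.745), k3=(3.745), k4=(3.736); state += dt/6·(k1+2k2+2k3+k4)
t=0.020: state=(4.575)
t=0.040: state=(4.649)
t=0.060: state=(4.723)
continuing one RK4 step at a time; state shown every 10 steps (Δt=0.2):
t=0.200: state=(5.225)
t=0.400: state=(5.873)
t=0.600: state=(6.417)
t=0.800: state=(6.852)
t=1.000: state=(7.185)
t=1.160: state=(7.388)
next step: t=1.180: state=(7.410) — x has crossed 7.39
linear interpolation between t=1.160 (7.38809) and t=1.180 (7.41013) → t≈1.162

t = 1.162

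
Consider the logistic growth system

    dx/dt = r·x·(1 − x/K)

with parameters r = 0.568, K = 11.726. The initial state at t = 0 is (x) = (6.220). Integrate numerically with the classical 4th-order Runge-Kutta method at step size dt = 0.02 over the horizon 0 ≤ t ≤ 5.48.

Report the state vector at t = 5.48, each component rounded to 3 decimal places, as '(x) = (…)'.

t=0.000: state=(6.220)
step 1 (dt=0.02): k1=(1.659), k2=(1.658), k3=(1.658), k4=(1.658); state += dt/6·(k1+2k2+2k3+k4)
t=0.020: state=(6.253)
t=0.040: state=(6.286)
t=0.060: state=(6.319)
continuing one RK4 step at a time; state shown every 10 steps (Δt=0.2):
t=0.200: state=(6.550)
t=0.400: state=(6.876)
t=0.600: state=(7.196)
t=0.800: state=(7.507)
t=1.000: state=(7.809)
t=1.200: state=(8.099)
t=1.400: state=(8.378)
t=1.600: state=(8.643)
t=1.800: state=(8.894)
t=2.000: state=(9.131)
t=2.200: state=(9.353)
t=2.400: state=(9.561)
t=2.600: state=(9.754)
t=2.800: state=(9.934)
t=3.000: state=(10.099)
t=3.200: state=(10.252)
t=3.400: state=(10.392)
t=3.600: state=(10.521)
t=3.800: state=(10.638)
t=4.000: state=(10.745)
t=4.200: state=(10.843)
t=4.400: state=(10.931)
t=4.600: state=(11.011)
t=4.800: state=(11.084)
t=5.000: state=(11.149)
t=5.200: state=(11.209)
t=5.400: state=(11.262)
t=5.480: state=(11.282)

(x) = (11.282)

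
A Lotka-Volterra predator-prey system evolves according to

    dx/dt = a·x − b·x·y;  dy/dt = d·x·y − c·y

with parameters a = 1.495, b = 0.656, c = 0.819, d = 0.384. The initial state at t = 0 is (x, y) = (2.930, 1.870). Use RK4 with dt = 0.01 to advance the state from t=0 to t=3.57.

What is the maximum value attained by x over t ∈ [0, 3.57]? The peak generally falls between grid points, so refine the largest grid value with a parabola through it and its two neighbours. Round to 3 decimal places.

t=0.000: state=(2.930, 1.870)
step 1 (dt=0.01): k1=(0.786, 0.572), k2=(0.782, 0.576), k3=(0.782, 0.576), k4=(0.777, 0.580); state += dt/6·(k1+2k2+2k3+k4)
t=0.010: state=(2.938, 1.876)
t=0.020: state=(2.946, 1.882)
t=0.030: state=(2.953, 1.888)
continuing one RK4 step at a time; state shown every 20 steps (Δt=0.2):
t=0.200: state=(3.066, 1.999)
t=0.400: state=(3.150, 2.155)
t=0.600: state=(3.165, 2.333)
t=0.800: state=(3.104, 2.521)
t=1.000: state=(2.971, 2.703)
t=1.200: state=(2.780, 2.863)
t=1.400: state=(2.553, 2.983)
t=1.600: state=(2.316, 3.053)
t=1.800: state=(2.089, 3.069)
t=2.000: state=(1.887, 3.034)
t=2.200: state=(1.717, 2.957)
t=2.400: state=(1.581, 2.849)
t=2.600: state=(1.480, 2.720)
t=2.800: state=(1.409, 2.579)
t=3.000: state=(1.368, 2.435)
t=3.200: state=(1.352, 2.295)
t=3.400: state=(1.362, 2.162)
t=3.570: state=(1.388, 2.057)
largest grid value and its neighbours: x(0.530)=3.16768, x(0.540)=3.16780, x(0.550)=3.16772
parabola through these three points peaks at t≈0.541 with x≈3.16780

max x = 3.168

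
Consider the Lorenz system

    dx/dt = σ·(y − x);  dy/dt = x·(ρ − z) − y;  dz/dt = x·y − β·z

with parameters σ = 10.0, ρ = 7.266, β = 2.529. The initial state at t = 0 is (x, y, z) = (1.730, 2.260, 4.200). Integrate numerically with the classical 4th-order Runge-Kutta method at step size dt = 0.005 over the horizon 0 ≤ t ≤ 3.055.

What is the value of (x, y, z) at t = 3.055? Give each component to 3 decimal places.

t=0.000: state=(1.730, 2.260, 4.200)
step 1 (dt=0.005): k1=(5.300, 3.044, -6.712), k2=(5.244, 3.106, -6.626), k3=(5.247, 3.105, -6.627), k4=(5.193, 3.167, -6.542); state += dt/6·(k1+2k2+2k3+k4)
t=0.005: state=(1.756, 2.276, 4.167)
t=0.010: state=(1.782, 2.292, 4.135)
t=0.015: state=(1.807, 2.308, 4.103)
continuing one RK4 step at a time; state shown every 20 steps (Δt=0.1):
t=0.100: state=(2.207, 2.677, 3.694)
t=0.200: state=(2.720, 3.287, 3.520)
t=0.300: state=(3.348, 4.033, 3.721)
t=0.400: state=(4.066, 4.797, 4.352)
t=0.500: state=(4.750, 5.352, 5.386)
t=0.600: state=(5.192, 5.441, 6.593)
t=0.700: state=(5.210, 4.997, 7.549)
t=0.800: state=(4.812, 4.270, 7.920)
t=0.900: state=(4.217, 3.610, 7.710)
t=1.000: state=(3.667, 3.197, 7.157)
t=1.100: state=(3.299, 3.036, 6.504)
t=1.200: state=(3.138, 3.073, 5.910)
t=1.300: state=(3.158, 3.258, 5.464)
t=1.400: state=(3.323, 3.546, 5.215)
t=1.500: state=(3.590, 3.893, 5.188)
t=1.600: state=(3.910, 4.235, 5.382)
t=1.700: state=(4.217, 4.492, 5.756)
t=1.800: state=(4.437, 4.591, 6.219)
t=1.900: state=(4.512, 4.506, 6.638)
t=2.000: state=(4.431, 4.282, 6.896)
t=2.100: state=(4.237, 4.010, 6.942)
t=2.200: state=(4.004, 3.778, 6.803)
t=2.300: state=(3.803, 3.635, 6.555)
t=2.400: state=(3.676, 3.591, 6.278)
t=2.500: state=(3.635, 3.637, 6.038)
t=2.600: state=(3.674, 3.748, 5.879)
t=2.700: state=(3.774, 3.896, 5.823)
t=2.800: state=(3.907, 4.047, 5.871)
t=2.900: state=(4.042, 4.166, 6.005)
t=3.000: state=(4.146, 4.226, 6.186)
t=3.055: state=(4.181, 4.229, 6.287)

(x, y, z) = (4.181, 4.229, 6.287)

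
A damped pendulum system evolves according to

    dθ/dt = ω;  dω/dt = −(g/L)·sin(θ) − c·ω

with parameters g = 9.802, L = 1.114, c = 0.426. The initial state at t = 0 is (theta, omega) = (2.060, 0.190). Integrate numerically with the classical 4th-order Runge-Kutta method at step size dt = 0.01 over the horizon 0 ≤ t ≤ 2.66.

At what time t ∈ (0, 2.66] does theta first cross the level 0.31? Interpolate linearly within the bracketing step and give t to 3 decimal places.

t = 0.714

t=0.000: state=(2.060, 0.190)
step 1 (dt=0.01): k1=(0.190, -7.848), k2=(0.151, -7.827), k3=(0.151, -7.828), k4=(0.112, -7.808); state += dt/6·(k1+2k2+2k3+k4)
t=0.010: state=(2.062, 0.112)
t=0.020: state=(2.062, 0.034)
t=0.030: state=(2.062, -0.044)
continuing one RK4 step at a time; state shown every 10 steps (Δt=0.1):
t=0.100: state=(2.040, -0.580)
t=0.200: state=(1.944, -1.339)
t=0.300: state=(1.772, -2.107)
t=0.400: state=(1.523, -2.875)
t=0.500: state=(1.199, -3.595)
t=0.600: state=(0.809, -4.169)
t=0.700: state=(0.374, -4.472)
t=0.710: state=(0.329, -4.483)
next step: t=0.720: state=(0.284, -4.491) — theta has crossed 0.31
linear interpolation between t=0.710 (0.32923) and t=0.720 (0.28436) → t≈0.714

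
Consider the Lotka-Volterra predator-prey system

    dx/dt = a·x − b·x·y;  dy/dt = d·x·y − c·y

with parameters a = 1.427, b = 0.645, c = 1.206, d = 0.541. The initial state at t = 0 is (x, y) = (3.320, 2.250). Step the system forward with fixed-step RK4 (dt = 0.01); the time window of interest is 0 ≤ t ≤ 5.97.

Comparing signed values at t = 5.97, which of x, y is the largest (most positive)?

largest component: y

t=0.000: state=(3.320, 2.250)
step 1 (dt=0.01): k1=(-0.081, 1.328), k2=(-0.095, 1.331), k3=(-0.095, 1.331), k4=(-0.109, 1.334); state += dt/6·(k1+2k2+2k3+k4)
t=0.010: state=(3.319, 2.263)
t=0.020: state=(3.318, 2.277)
t=0.030: state=(3.316, 2.290)
continuing one RK4 step at a time; state shown every 20 steps (Δt=0.2):
t=0.200: state=(3.246, 2.524)
t=0.400: state=(3.064, 2.793)
t=0.600: state=(2.800, 3.015)
t=0.800: state=(2.499, 3.156)
t=1.000: state=(2.205, 3.198)
t=1.200: state=(1.946, 3.144)
t=1.400: state=(1.739, 3.014)
t=1.600: state=(1.586, 2.833)
t=1.800: state=(1.484, 2.627)
t=2.000: state=(1.426, 2.415)
t=2.200: state=(1.408, 2.211)
t=2.400: state=(1.425, 2.024)
t=2.600: state=(1.476, 1.860)
t=2.800: state=(1.559, 1.722)
t=3.000: state=(1.674, 1.611)
t=3.200: state=(1.819, 1.528)
t=3.400: state=(1.994, 1.476)
t=3.600: state=(2.197, 1.454)
t=3.800: state=(2.421, 1.466)
t=4.000: state=(2.658, 1.516)
t=4.200: state=(2.892, 1.609)
t=4.400: state=(3.100, 1.749)
t=4.600: state=(3.253, 1.939)
t=4.800: state=(3.320, 2.176)
t=5.000: state=(3.279, 2.445)
t=5.200: state=(3.126, 2.719)
t=5.400: state=(2.881, 2.959)
t=5.600: state=(2.586, 3.126)
t=5.800: state=(2.286, 3.196)
t=5.970: state=(2.053, 3.178)
compare at T: x=2.053, y=3.178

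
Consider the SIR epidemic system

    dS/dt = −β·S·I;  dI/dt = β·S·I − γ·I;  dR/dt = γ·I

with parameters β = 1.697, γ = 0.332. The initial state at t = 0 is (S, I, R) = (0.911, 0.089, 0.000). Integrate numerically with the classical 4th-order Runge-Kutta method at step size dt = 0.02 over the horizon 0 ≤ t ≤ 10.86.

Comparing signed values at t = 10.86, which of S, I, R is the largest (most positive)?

t=0.000: state=(0.911, 0.089, 0.000)
step 1 (dt=0.02): k1=(-0.138, 0.108, 0.030), k2=(-0.139, 0.109, 0.030), k3=(-0.139, 0.109, 0.030), k4=(-0.141, 0.110, 0.030); state += dt/6·(k1+2k2+2k3+k4)
t=0.020: state=(0.908, 0.091, 0.001)
t=0.040: state=(0.905, 0.093, 0.001)
t=0.060: state=(0.902, 0.096, 0.002)
continuing one RK4 step at a time; state shown every 25 steps (Δt=0.5):
t=0.500: state=(0.822, 0.158, 0.020)
t=1.000: state=(0.691, 0.255, 0.054)
t=1.500: state=(0.532, 0.363, 0.105)
t=2.000: state=(0.376, 0.451, 0.173)
t=2.500: state=(0.250, 0.497, 0.253)
t=3.000: state=(0.164, 0.500, 0.336)
t=3.500: state=(0.108, 0.475, 0.417)
t=4.000: state=(0.073, 0.434, 0.493)
t=4.500: state=(0.052, 0.387, 0.561)
t=5.000: state=(0.038, 0.341, 0.621)
t=5.500: state=(0.029, 0.297, 0.674)
t=6.000: state=(0.023, 0.257, 0.720)
t=6.500: state=(0.019, 0.222, 0.760)
t=7.000: state=(0.016, 0.190, 0.794)
t=7.500: state=(0.014, 0.163, 0.823)
t=8.000: state=(0.012, 0.140, 0.848)
t=8.500: state=(0.011, 0.120, 0.870)
t=9.000: state=(0.010, 0.102, 0.888)
t=9.500: state=(0.009, 0.087, 0.904)
t=10.000: state=(0.008, 0.074, 0.917)
t=10.500: state=(0.008, 0.063, 0.929)
t=10.860: state=(0.008, 0.057, 0.936)
compare at T: S=0.008, I=0.057, R=0.936

largest component: R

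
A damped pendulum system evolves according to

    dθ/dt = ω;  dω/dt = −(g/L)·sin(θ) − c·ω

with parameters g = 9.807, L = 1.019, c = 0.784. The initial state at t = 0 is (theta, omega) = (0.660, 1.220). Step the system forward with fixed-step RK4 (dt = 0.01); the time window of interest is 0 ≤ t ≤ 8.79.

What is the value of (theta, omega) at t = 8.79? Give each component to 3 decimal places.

(theta, omega) = (0.012, -0.076)

t=0.000: state=(0.660, 1.220)
step 1 (dt=0.01): k1=(1.220, -6.857), k2=(1.186, -6.877), k3=(1.186, -6.875), k4=(1.151, -6.893); state += dt/6·(k1+2k2+2k3+k4)
t=0.010: state=(0.672, 1.151)
t=0.020: state=(0.683, 1.082)
t=0.030: state=(0.693, 1.013)
continuing one RK4 step at a time; state shown every 50 steps (Δt=0.5):
t=0.500: state=(0.466, -1.668)
t=1.000: state=(-0.382, -1.071)
t=1.500: state=(-0.351, 1.025)
t=2.000: state=(0.226, 0.822)
t=2.500: state=(0.253, -0.633)
t=3.000: state=(-0.135, -0.601)
t=3.500: state=(-0.179, 0.390)
t=4.000: state=(0.081, 0.430)
t=4.500: state=(0.126, -0.239)
t=5.000: state=(-0.047, -0.304)
t=5.500: state=(-0.088, 0.145)
t=6.000: state=(0.027, 0.214)
t=6.500: state=(0.061, -0.087)
t=7.000: state=(-0.015, -0.149)
t=7.500: state=(-0.042, 0.051)
t=8.000: state=(0.008, 0.103)
t=8.500: state=(0.029, -0.029)
t=8.790: state=(0.012, -0.076)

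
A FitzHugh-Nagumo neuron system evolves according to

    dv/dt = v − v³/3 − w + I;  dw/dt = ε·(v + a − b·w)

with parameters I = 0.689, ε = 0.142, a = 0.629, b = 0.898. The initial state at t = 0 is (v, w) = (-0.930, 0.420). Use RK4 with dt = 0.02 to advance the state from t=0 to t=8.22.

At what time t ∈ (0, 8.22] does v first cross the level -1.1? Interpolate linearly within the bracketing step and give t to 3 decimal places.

t=0.000: state=(-0.930, 0.420)
step 1 (dt=0.02): k1=(-0.393, -0.096), k2=(-0.392, -0.097), k3=(-0.392, -0.097), k4=(-0.392, -0.097); state += dt/6·(k1+2k2+2k3+k4)
t=0.020: state=(-0.938, 0.418)
t=0.040: state=(-0.946, 0.416)
t=0.060: state=(-0.953, 0.414)
t=0.440: state=(-1.094, 0.374)
next step: t=0.460: state=(-1.101, 0.371) — v has crossed -1.1
linear interpolation between t=0.440 (-1.09397) and t=0.460 (-1.10078) → t≈0.458

t = 0.458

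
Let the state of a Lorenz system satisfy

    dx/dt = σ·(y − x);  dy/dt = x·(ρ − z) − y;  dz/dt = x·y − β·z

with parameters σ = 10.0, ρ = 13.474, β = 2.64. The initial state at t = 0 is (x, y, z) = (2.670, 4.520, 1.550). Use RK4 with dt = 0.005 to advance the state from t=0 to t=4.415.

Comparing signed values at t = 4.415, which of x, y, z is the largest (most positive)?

t=0.000: state=(2.670, 4.520, 1.550)
step 1 (dt=0.005): k1=(18.500, 27.317, 7.976), k2=(18.720, 27.746, 8.318), k3=(18.726, 27.749, 8.321), k4=(18.951, 28.180, 8.673); state += dt/6·(k1+2k2+2k3+k4)
t=0.005: state=(2.764, 4.659, 1.592)
t=0.010: state=(2.860, 4.802, 1.637)
t=0.015: state=(2.958, 4.949, 1.686)
continuing one RK4 step at a time; state shown every 40 steps (Δt=0.2):
t=0.200: state=(8.562, 12.158, 8.903)
t=0.400: state=(8.361, 4.069, 20.064)
t=0.600: state=(1.720, 0.240, 12.777)
t=0.800: state=(0.705, 0.747, 7.600)
t=1.000: state=(1.316, 1.912, 4.681)
t=1.200: state=(3.581, 5.446, 4.145)
t=1.400: state=(8.734, 11.176, 11.459)
t=1.600: state=(7.306, 3.929, 18.292)
t=1.800: state=(2.425, 1.385, 12.161)
t=2.000: state=(2.062, 2.496, 7.750)
t=2.200: state=(4.007, 5.591, 6.450)
t=2.400: state=(7.980, 9.715, 11.753)
t=2.600: state=(7.213, 4.926, 16.971)
t=2.800: state=(3.445, 2.511, 12.469)
t=3.000: state=(3.231, 3.790, 8.812)
t=3.200: state=(5.409, 6.948, 8.843)
t=3.400: state=(7.906, 8.177, 14.126)
t=3.600: state=(5.848, 4.233, 15.080)
t=3.800: state=(3.848, 3.581, 11.429)
t=4.000: state=(4.505, 5.340, 9.509)
t=4.200: state=(6.628, 7.622, 11.533)
t=4.400: state=(6.964, 6.189, 14.780)
t=4.415: state=(6.839, 5.960, 14.823)
compare at T: x=6.839, y=5.960, z=14.823

largest component: z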